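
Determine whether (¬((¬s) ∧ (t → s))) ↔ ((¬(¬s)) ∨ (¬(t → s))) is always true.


Build the truth table over {s, t}:
s | t | φ
---------
F | F | T
T | F | T
F | T | T
T | T | T
Every row evaluates to true.

Yes, it is a tautology.


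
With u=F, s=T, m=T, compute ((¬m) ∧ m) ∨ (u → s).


Substitute u=F, s=T, m=T:
¬m = F
(¬m) ∧ m = F ∧ T = F
u → s = F → T = T
((¬m) ∧ m) ∨ (u → s) = F ∨ T = T

T


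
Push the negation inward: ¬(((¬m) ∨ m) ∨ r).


De Morgan: the negation of a disjunction is the conjunction of the negations.
Distribute ¬ across ∨, flipping it to ∧, and negate each literal.

(m ∧ (¬m)) ∧ (¬r)


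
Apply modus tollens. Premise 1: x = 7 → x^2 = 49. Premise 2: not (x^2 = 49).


Modus tollens: from (P → Q) and ¬Q, infer ¬P.
Q = 'x^2 = 49' is denied; since P → Q, P must also fail.

Not (x = 7).


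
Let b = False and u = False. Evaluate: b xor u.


Exclusive or is true when exactly one operand is true.
Substitute: b=False, u=False.
False xor False evaluates to False.

False


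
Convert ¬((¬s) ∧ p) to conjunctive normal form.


Step 1: Apply De Morgan: ¬((¬s) ∧ p) = ¬(¬s) ∨ ¬p.
Step 2: Eliminate any double negations (¬¬X = X).

s ∨ (¬p)


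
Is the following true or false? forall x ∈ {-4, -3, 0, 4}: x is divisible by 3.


Evaluate the predicate on each element: -4:False, -3:True, 0:True, 4:False.
Counterexample x = -4 fails the predicate.

False


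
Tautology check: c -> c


Build the truth table over {c}:
c | φ
-----
F | T
T | T
Every row evaluates to true.

Yes, it is a tautology.


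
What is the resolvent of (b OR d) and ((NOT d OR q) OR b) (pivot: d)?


The clauses contain complementary literals d and NOTd.
Resolution eliminates this pair and disjoins the remaining literals (merging duplicates).

(b OR q)


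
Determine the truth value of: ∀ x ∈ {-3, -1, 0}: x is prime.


Evaluate the predicate on each element: -3:F, -1:F, 0:F.
Counterexample x = -3 fails the predicate.

F


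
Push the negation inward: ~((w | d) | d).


De Morgan: the negation of a disjunction is the conjunction of the negations.
Distribute ~ across |, flipping it to &, and negate each literal.

((~w) & (~d)) & (~d)


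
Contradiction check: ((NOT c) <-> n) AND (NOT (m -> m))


Truth table over {c, m, n}:
c | m | n | φ
-------------
F | F | F | F
T | F | F | F
F | T | F | F
T | T | F | F
F | F | T | F
T | F | T | F
F | T | T | F
T | T | T | F
Every row is false.

Yes, it is a contradiction.


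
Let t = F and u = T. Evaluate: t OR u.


Disjunction is false only when both operands are false.
Substitute: t=F, u=T.
F OR T evaluates to T.

T


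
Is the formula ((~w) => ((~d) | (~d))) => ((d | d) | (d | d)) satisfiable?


Search for a satisfying assignment over {d, w}.
Try d=True, w=False: the formula evaluates to True.
A satisfying assignment exists.

Satisfiable.


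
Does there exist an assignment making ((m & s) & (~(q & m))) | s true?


Search for a satisfying assignment over {m, q, s}.
Try m=False, q=False, s=True: the formula evaluates to True.
A satisfying assignment exists.

Satisfiable.


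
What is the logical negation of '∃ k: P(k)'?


¬(∀ x: φ) = ∃ x: ¬φ, and ¬(∃ x: φ) = ∀ x: ¬φ.
Apply to the existential statement.

∀ k: ¬(P(k))


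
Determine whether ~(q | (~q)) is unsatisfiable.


Truth table over {q}:
q | φ
-----
False | False
True | False
Every row is false.

Yes, it is a contradiction.


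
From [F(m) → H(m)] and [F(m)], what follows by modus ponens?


Modus ponens: from (P → Q) and P, infer Q.
P = 'F(m)' is asserted, and P → Q holds, so Q follows.

H(m).


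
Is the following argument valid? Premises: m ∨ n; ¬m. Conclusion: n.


This matches the form of disjunctive syllogism: the conclusion follows in every model of the premises.

Valid.


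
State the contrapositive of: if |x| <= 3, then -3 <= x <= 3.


The contrapositive of (P → Q) is (¬Q → ¬P); it is logically equivalent to the original.
Here P = '|x| <= 3' and Q = '-3 <= x <= 3'.

If not (-3 <= x <= 3), then not (|x| <= 3).


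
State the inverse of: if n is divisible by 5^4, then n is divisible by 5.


The inverse of (P → Q) is (¬P → ¬Q). It is equivalent to the converse, not to the original.
Here P = 'n is divisible by 5^4' and Q = 'n is divisible by 5'.

If not (n is divisible by 5^4), then not (n is divisible by 5).


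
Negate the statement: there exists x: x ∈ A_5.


¬(for all x: φ) = there exists x: ¬φ, and ¬(there exists x: φ) = for all x: ¬φ.
Apply to the existential statement.

for all x: NOT(x ∈ A_5)


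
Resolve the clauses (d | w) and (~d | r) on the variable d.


The clauses contain complementary literals d and ~d.
Resolution eliminates this pair and disjoins the remaining literals (merging duplicates).

(w | r)


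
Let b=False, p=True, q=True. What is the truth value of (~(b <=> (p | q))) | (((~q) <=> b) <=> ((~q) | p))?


Substitute b=False, p=True, q=True:
p | q = True | True = True
b <=> (p | q) = False <=> True = False
~(b <=> (p | q)) = True
~q = False
(~q) <=> b = False <=> False = True
~q = False
(~q) | p = False | True = True
((~q) <=> b) <=> ((~q) | p) = True <=> True = True
(~(b <=> (p | q))) | (((~q) <=> b) <=> ((~q) | p)) = True | True = True

True


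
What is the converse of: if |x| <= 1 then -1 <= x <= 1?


The converse of (P → Q) is (Q → P). It is not in general equivalent to the original.
Here P = '|x| <= 1' and Q = '-1 <= x <= 1'.

If -1 <= x <= 1, then |x| <= 1.


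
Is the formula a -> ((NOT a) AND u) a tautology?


Build the truth table over {a, u}:
a | u | φ
---------
F | F | T
T | F | F
F | T | T
T | T | F
Counterexample at row 2: with a=T, u=F, the formula is F.

No, it is not a tautology.


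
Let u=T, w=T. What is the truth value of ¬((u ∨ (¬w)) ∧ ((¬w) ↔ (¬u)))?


Substitute u=T, w=T:
¬w = F
u ∨ (¬w) = T ∨ F = T
¬w = F
¬u = F
(¬w) ↔ (¬u) = F ↔ F = T
(u ∨ (¬w)) ∧ ((¬w) ↔ (¬u)) = T ∧ T = T
¬((u ∨ (¬w)) ∧ ((¬w) ↔ (¬u))) = F

F


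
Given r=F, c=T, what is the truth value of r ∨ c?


Disjunction is false only when both operands are false.
Substitute: r=F, c=T.
F ∨ T evaluates to T.

T


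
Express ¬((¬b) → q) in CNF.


Step 1: Rewrite (¬b) → q as ¬(¬b) ∨ q.
Step 2: Negate: ¬(¬(¬b) ∨ q) = (¬b) ∧ ¬q (De Morgan + double negation).

(¬b) ∧ (¬q)


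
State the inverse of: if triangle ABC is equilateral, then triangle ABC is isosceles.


The inverse of (P → Q) is (¬P → ¬Q). It is equivalent to the converse, not to the original.
Here P = 'triangle ABC is equilateral' and Q = 'triangle ABC is isosceles'.

If not (triangle ABC is equilateral), then not (triangle ABC is isosceles).


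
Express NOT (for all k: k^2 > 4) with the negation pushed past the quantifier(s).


¬(for all x: φ) = there exists x: ¬φ, and ¬(there exists x: φ) = for all x: ¬φ.
Apply to the universal statement.

there exists k: NOT(k^2 > 4)


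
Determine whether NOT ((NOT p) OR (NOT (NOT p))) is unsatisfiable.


Truth table over {p}:
p | φ
-----
F | F
T | F
Every row is false.

Yes, it is a contradiction.


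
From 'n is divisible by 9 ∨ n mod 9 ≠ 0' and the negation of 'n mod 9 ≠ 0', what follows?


Disjunctive syllogism: from (P ∨ Q) and ¬P, infer Q.
One disjunct, 'n mod 9 ≠ 0', is ruled out; the other must hold.

n is divisible by 9


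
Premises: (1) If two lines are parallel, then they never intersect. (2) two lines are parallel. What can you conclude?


Modus ponens: from (P → Q) and P, infer Q.
P = 'two lines are parallel' is asserted, and P → Q holds, so Q follows.

they never intersect.


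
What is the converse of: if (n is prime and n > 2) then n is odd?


The converse of (P → Q) is (Q → P). It is not in general equivalent to the original.
Here P = '(n is prime and n > 2)' and Q = 'n is odd'.

If n is odd, then (n is prime and n > 2).


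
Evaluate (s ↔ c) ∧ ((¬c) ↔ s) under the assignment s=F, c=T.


Substitute s=F, c=T:
s ↔ c = F ↔ T = F
¬c = F
(¬c) ↔ s = F ↔ F = T
(s ↔ c) ∧ ((¬c) ↔ s) = F ∧ T = F

F


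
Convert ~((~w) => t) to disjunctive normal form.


Step 1: Rewrite implication then negate: ¬(¬(¬w) ∨ t) = (¬w) ∧ ¬t.

(~w) & (~t)


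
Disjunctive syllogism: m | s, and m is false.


Disjunctive syllogism: from (P ∨ Q) and ¬P, infer Q.
One disjunct, 'm', is ruled out; the other must hold.

s


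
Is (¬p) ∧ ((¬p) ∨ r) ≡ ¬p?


Compare truth tables:
p | r | φ | ψ
-------------
F | F | T | T
T | F | F | F
F | T | T | T
T | T | F | F
The columns φ and ψ agree on every row.

Yes, they are logically equivalent.


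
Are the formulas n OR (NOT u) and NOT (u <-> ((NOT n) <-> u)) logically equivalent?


Compare truth tables:
n | u | φ | ψ
-------------
F | F | T | F
T | F | T | T
F | T | F | F
T | T | T | T
They differ at row 1 (n=F, u=F): φ=T but ψ=F.

No, they are not logically equivalent.


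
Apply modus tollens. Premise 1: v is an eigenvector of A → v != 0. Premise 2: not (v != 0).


Modus tollens: from (P → Q) and ¬Q, infer ¬P.
Q = 'v != 0' is denied; since P → Q, P must also fail.

Not (v is an eigenvector of A).


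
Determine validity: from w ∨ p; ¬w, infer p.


This matches the form of disjunctive syllogism: the conclusion follows in every model of the premises.

Valid.


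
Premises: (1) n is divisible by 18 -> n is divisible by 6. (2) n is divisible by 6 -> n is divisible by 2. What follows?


Hypothetical syllogism: from (P → Q) and (Q → R), infer (P → R).
Chain the two implications through the shared middle term 'n is divisible by 6'.

n is divisible by 18 -> n is divisible by 2


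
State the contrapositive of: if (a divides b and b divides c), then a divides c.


The contrapositive of (P → Q) is (¬Q → ¬P); it is logically equivalent to the original.
Here P = '(a divides b and b divides c)' and Q = 'a divides c'.

If not (a divides c), then not ((a divides b and b divides c)).


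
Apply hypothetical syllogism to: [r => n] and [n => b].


Hypothetical syllogism: from (P → Q) and (Q → R), infer (P → R).
Chain the two implications through the shared middle term 'n'.

r => b


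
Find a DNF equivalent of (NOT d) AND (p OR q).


Step 1: Distribute ∧ over ∨: (¬d) ∧ (p ∨ q) = ((¬d) ∧ p) ∨ ((¬d) ∧ q).

((NOT d) AND p) OR ((NOT d) AND q)


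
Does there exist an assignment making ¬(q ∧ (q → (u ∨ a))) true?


Search for a satisfying assignment over {a, q, u}.
Try a=F, q=F, u=F: the formula evaluates to T.
A satisfying assignment exists.

Satisfiable.


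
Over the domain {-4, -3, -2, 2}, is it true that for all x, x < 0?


Evaluate the predicate on each element: -4:T, -3:T, -2:T, 2:F.
Counterexample x = 2 fails the predicate.

F


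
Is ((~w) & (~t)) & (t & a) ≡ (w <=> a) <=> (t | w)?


Compare truth tables:
a | t | w | φ | ψ
-----------------
False | False | False | False | False
True | False | False | False | True
False | True | False | False | True
True | True | False | False | False
False | False | True | False | False
True | False | True | False | True
False | True | True | False | False
True | True | True | False | True
They differ at row 2 (a=True, t=False, w=False): φ=False but ψ=True.

No, they are not logically equivalent.


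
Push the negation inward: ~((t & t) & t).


De Morgan: the negation of a conjunction is the disjunction of the negations.
Distribute ~ across &, flipping it to |, and negate each literal.

((~t) | (~t)) | (~t)


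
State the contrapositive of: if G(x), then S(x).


The contrapositive of (P → Q) is (¬Q → ¬P); it is logically equivalent to the original.
Here P = 'G(x)' and Q = 'S(x)'.

If not (S(x)), then not (G(x)).


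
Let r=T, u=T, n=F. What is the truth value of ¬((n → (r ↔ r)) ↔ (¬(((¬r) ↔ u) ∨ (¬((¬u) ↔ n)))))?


Substitute r=T, u=T, n=F:
… (earlier sub-steps elided)
n → (r ↔ r) = F → T = T
¬r = F
(¬r) ↔ u = F ↔ T = F
¬u = F
(¬u) ↔ n = F ↔ F = T
¬((¬u) ↔ n) = F
((¬r) ↔ u) ∨ (¬((¬u) ↔ n)) = F ∨ F = F
¬(((¬r) ↔ u) ∨ (¬((¬u) ↔ n))) = T
(n → (r ↔ r)) ↔ (¬(((¬r) ↔ u) ∨ (¬((¬u) ↔ n)))) = T ↔ T = T
¬((n → (r ↔ r)) ↔ (¬(((¬r) ↔ u) ∨ (¬((¬u) ↔ n))))) = F

F


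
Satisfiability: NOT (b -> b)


Check all 2 assignments over {b}:
b | φ
-----
F | F
T | F
No assignment makes the formula true.

Unsatisfiable.


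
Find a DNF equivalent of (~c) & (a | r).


Step 1: Distribute ∧ over ∨: (¬c) ∧ (a ∨ r) = ((¬c) ∧ a) ∨ ((¬c) ∧ r).

((~c) & a) | ((~c) & r)


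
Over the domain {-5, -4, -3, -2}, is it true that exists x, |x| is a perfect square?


Evaluate the predicate on each element: -5:False, -4:True, -3:False, -2:False.
Witness x = -4 satisfies the predicate.

True


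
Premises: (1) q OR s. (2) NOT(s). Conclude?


Disjunctive syllogism: from (P ∨ Q) and ¬P, infer Q.
One disjunct, 's', is ruled out; the other must hold.

q


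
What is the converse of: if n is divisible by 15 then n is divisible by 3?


The converse of (P → Q) is (Q → P). It is not in general equivalent to the original.
Here P = 'n is divisible by 15' and Q = 'n is divisible by 3'.

If n is divisible by 3, then n is divisible by 15.


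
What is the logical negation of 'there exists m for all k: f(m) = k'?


Negation flips each quantifier (∀↔∃) and negates the inner predicate.
¬(there exists m for all k: φ) = for all m there exists k: ¬φ.

for all m there exists k: NOT(f(m) = k)


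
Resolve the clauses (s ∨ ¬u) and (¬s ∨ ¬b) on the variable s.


The clauses contain complementary literals s and ¬s.
Resolution eliminates this pair and disjoins the remaining literals (merging duplicates).

(¬u ∨ ¬b)


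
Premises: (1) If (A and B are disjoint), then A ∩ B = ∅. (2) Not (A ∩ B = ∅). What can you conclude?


Modus tollens: from (P → Q) and ¬Q, infer ¬P.
Q = 'A ∩ B = ∅' is denied; since P → Q, P must also fail.

Not ((A and B are disjoint)).


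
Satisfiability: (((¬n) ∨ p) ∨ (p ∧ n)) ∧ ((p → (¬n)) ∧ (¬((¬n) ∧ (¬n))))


Check all 4 assignments over {n, p}:
n | p | φ
---------
F | F | F
T | F | F
F | T | F
T | T | F
No assignment makes the formula true.

Unsatisfiable.


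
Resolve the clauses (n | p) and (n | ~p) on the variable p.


The clauses contain complementary literals p and ~p.
Resolution eliminates this pair and disjoins the remaining literals (merging duplicates).

n


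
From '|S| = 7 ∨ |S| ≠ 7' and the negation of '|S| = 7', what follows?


Disjunctive syllogism: from (P ∨ Q) and ¬P, infer Q.
One disjunct, '|S| = 7', is ruled out; the other must hold.

|S| ≠ 7


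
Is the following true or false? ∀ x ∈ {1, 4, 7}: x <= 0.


Evaluate the predicate on each element: 1:F, 4:F, 7:F.
Counterexample x = 1 fails the predicate.

F


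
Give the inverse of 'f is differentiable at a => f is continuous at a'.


The inverse of (P → Q) is (¬P → ¬Q). It is equivalent to the converse, not to the original.
Here P = 'f is differentiable at a' and Q = 'f is continuous at a'.

If not (f is differentiable at a), then not (f is continuous at a).


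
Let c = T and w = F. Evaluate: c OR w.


Disjunction is false only when both operands are false.
Substitute: c=T, w=F.
T OR F evaluates to T.

T


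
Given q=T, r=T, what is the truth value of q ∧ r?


Conjunction is true only when both operands are true.
Substitute: q=T, r=T.
T ∧ T evaluates to T.

T


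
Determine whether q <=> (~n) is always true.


Build the truth table over {n, q}:
n | q | φ
---------
False | False | False
True | False | True
False | True | True
True | True | False
Counterexample at row 1: with n=False, q=False, the formula is False.

No, it is not a tautology.


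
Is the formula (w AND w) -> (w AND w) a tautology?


Build the truth table over {w}:
w | φ
-----
F | T
T | T
Every row evaluates to true.

Yes, it is a tautology.


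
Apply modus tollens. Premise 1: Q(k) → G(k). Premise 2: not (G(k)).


Modus tollens: from (P → Q) and ¬Q, infer ¬P.
Q = 'G(k)' is denied; since P → Q, P must also fail.

Not (Q(k)).


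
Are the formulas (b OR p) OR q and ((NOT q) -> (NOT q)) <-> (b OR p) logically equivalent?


Compare truth tables:
b | p | q | φ | ψ
-----------------
F | F | F | F | F
T | F | F | T | T
F | T | F | T | T
T | T | F | T | T
F | F | T | T | F
T | F | T | T | T
F | T | T | T | T
T | T | T | T | T
They differ at row 5 (b=F, p=F, q=T): φ=T but ψ=F.

No, they are not logically equivalent.


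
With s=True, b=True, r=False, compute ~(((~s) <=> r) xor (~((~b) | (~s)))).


Substitute s=True, b=True, r=False:
~s = False
(~s) <=> r = False <=> False = True
~b = False
~s = False
(~b) | (~s) = False | False = False
~((~b) | (~s)) = True
((~s) <=> r) xor (~((~b) | (~s))) = True xor True = False
~(((~s) <=> r) xor (~((~b) | (~s)))) = True

True


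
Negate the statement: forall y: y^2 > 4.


¬(forall x: φ) = exists x: ¬φ, and ¬(exists x: φ) = forall x: ¬φ.
Apply to the universal statement.

exists y: ~(y^2 > 4)


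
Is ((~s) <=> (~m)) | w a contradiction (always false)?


Truth table over {m, s, w}:
m | s | w | φ
-------------
False | False | False | True
True | False | False | False
False | True | False | False
True | True | False | True
False | False | True | True
True | False | True | True
False | True | True | True
True | True | True | True
Satisfying assignment at row 1: m=False, s=False, w=False gives True.

No, it is not a contradiction.


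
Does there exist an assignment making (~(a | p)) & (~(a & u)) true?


Search for a satisfying assignment over {a, p, u}.
Try a=False, p=False, u=False: the formula evaluates to True.
A satisfying assignment exists.

Satisfiable.


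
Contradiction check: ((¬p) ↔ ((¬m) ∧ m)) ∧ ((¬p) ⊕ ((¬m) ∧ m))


Truth table over {m, p}:
m | p | φ
---------
F | F | F
T | F | F
F | T | F
T | T | F
Every row is false.

Yes, it is a contradiction.


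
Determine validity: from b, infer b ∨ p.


This matches the form of disjunction introduction: the conclusion follows in every model of the premises.

Valid.


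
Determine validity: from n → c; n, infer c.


This matches the form of modus ponens: the conclusion follows in every model of the premises.

Valid.


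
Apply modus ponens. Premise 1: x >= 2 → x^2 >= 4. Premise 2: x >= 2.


Modus ponens: from (P → Q) and P, infer Q.
P = 'x >= 2' is asserted, and P → Q holds, so Q follows.

x^2 >= 4.


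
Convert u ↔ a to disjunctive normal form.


Step 1: u ↔ a is true exactly when both agree: (u ∧ a) ∨ (¬u ∧ ¬a).

(u ∧ a) ∨ ((¬u) ∧ (¬a))


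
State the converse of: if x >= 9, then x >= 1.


The converse of (P → Q) is (Q → P). It is not in general equivalent to the original.
Here P = 'x >= 9' and Q = 'x >= 1'.

If x >= 1, then x >= 9.


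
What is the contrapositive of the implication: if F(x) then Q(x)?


The contrapositive of (P → Q) is (¬Q → ¬P); it is logically equivalent to the original.
Here P = 'F(x)' and Q = 'Q(x)'.

If not (Q(x)), then not (F(x)).


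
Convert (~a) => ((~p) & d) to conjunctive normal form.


Step 1: Rewrite (¬a) → ((¬p) ∧ d) as ¬(¬a) ∨ ((¬p) ∧ d).
Step 2: Distribute ∨ over ∧.
Step 3: Eliminate any double negations (¬¬X = X).

(a | (~p)) & (a | d)


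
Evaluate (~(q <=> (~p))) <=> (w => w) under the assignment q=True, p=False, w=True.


Substitute q=True, p=False, w=True:
~p = True
q <=> (~p) = True <=> True = True
~(q <=> (~p)) = False
w => w = True => True = True
(~(q <=> (~p))) <=> (w => w) = False <=> True = False

False


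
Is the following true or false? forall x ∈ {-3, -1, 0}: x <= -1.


Evaluate the predicate on each element: -3:True, -1:True, 0:False.
Counterexample x = 0 fails the predicate.

False


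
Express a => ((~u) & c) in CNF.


Step 1: Rewrite a → ((¬u) ∧ c) as ¬a ∨ ((¬u) ∧ c).
Step 2: Distribute ∨ over ∧.

((~a) | (~u)) & ((~a) | c)


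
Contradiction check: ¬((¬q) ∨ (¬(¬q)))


Truth table over {q}:
q | φ
-----
F | F
T | F
Every row is false.

Yes, it is a contradiction.


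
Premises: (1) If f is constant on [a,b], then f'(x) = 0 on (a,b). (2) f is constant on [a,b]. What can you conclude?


Modus ponens: from (P → Q) and P, infer Q.
P = 'f is constant on [a,b]' is asserted, and P → Q holds, so Q follows.

f'(x) = 0 on (a,b).


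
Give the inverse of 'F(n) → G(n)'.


The inverse of (P → Q) is (¬P → ¬Q). It is equivalent to the converse, not to the original.
Here P = 'F(n)' and Q = 'G(n)'.

If not (F(n)), then not (G(n)).


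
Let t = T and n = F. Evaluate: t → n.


Implication is false only when antecedent is true and consequent is false.
Substitute: t=T, n=F.
T → F evaluates to F.

F


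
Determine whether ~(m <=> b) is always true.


Build the truth table over {b, m}:
b | m | φ
---------
False | False | False
True | False | True
False | True | True
True | True | False
Counterexample at row 1: with b=False, m=False, the formula is False.

No, it is not a tautology.


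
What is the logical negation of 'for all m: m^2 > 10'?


¬(for all x: φ) = there exists x: ¬φ, and ¬(there exists x: φ) = for all x: ¬φ.
Apply to the universal statement.

there exists m: NOT(m^2 > 10)


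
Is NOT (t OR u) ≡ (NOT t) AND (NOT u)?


Compare truth tables:
t | u | φ | ψ
-------------
F | F | T | T
T | F | F | F
F | T | F | F
T | T | F | F
The columns φ and ψ agree on every row.

Yes, they are logically equivalent.


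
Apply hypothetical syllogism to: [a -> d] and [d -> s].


Hypothetical syllogism: from (P → Q) and (Q → R), infer (P → R).
Chain the two implications through the shared middle term 'd'.

a -> s


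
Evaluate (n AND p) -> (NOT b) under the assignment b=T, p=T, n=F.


Substitute b=T, p=T, n=F:
n AND p = F AND T = F
NOT b = F
(n AND p) -> (NOT b) = F -> F = T

T


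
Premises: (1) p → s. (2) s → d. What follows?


Hypothetical syllogism: from (P → Q) and (Q → R), infer (P → R).
Chain the two implications through the shared middle term 's'.

p → d


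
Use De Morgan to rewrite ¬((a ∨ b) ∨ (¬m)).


De Morgan: the negation of a disjunction is the conjunction of the negations.
Distribute ¬ across ∨, flipping it to ∧, and negate each literal.

((¬a) ∧ (¬b)) ∧ m


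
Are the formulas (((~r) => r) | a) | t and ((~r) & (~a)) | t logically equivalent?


Compare truth tables:
a | r | t | φ | ψ
-----------------
False | False | False | False | True
True | False | False | True | False
False | True | False | True | False
True | True | False | True | False
False | False | True | True | True
True | False | True | True | True
False | True | True | True | True
True | True | True | True | True
They differ at row 1 (a=False, r=False, t=False): φ=False but ψ=True.

No, they are not logically equivalent.


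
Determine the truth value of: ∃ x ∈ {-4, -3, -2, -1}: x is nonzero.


Evaluate the predicate on each element: -4:T, -3:T, -2:T, -1:T.
Witness x = -4 satisfies the predicate.

T


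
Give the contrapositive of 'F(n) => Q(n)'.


The contrapositive of (P → Q) is (¬Q → ¬P); it is logically equivalent to the original.
Here P = 'F(n)' and Q = 'Q(n)'.

If not (Q(n)), then not (F(n)).


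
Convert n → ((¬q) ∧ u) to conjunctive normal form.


Step 1: Rewrite n → ((¬q) ∧ u) as ¬n ∨ ((¬q) ∧ u).
Step 2: Distribute ∨ over ∧.

((¬n) ∨ (¬q)) ∧ ((¬n) ∨ u)


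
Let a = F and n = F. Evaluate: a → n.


Implication is false only when antecedent is true and consequent is false.
Substitute: a=F, n=F.
F → F evaluates to T.

T


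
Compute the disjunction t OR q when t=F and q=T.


Disjunction is false only when both operands are false.
Substitute: t=F, q=T.
F OR T evaluates to T.

T


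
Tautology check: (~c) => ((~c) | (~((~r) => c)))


Build the truth table over {c, r}:
c | r | φ
---------
False | False | True
True | False | True
False | True | True
True | True | True
Every row evaluates to true.

Yes, it is a tautology.


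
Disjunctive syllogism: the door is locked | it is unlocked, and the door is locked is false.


Disjunctive syllogism: from (P ∨ Q) and ¬P, infer Q.
One disjunct, 'the door is locked', is ruled out; the other must hold.

it is unlocked


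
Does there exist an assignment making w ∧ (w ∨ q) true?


Search for a satisfying assignment over {q, w}.
Try q=F, w=T: the formula evaluates to T.
A satisfying assignment exists.

Satisfiable.


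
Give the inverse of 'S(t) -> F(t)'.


The inverse of (P → Q) is (¬P → ¬Q). It is equivalent to the converse, not to the original.
Here P = 'S(t)' and Q = 'F(t)'.

If not (S(t)), then not (F(t)).


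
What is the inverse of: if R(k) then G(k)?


The inverse of (P → Q) is (¬P → ¬Q). It is equivalent to the converse, not to the original.
Here P = 'R(k)' and Q = 'G(k)'.

If not (R(k)), then not (G(k)).


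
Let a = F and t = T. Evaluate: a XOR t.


Exclusive or is true when exactly one operand is true.
Substitute: a=F, t=T.
F XOR T evaluates to T.

T


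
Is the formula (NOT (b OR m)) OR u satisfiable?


Search for a satisfying assignment over {b, m, u}.
Try b=F, m=F, u=F: the formula evaluates to T.
A satisfying assignment exists.

Satisfiable.


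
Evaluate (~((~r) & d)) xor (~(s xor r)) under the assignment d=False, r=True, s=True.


Substitute d=False, r=True, s=True:
~r = False
(~r) & d = False & False = False
~((~r) & d) = True
s xor r = True xor True = False
~(s xor r) = True
(~((~r) & d)) xor (~(s xor r)) = True xor True = False

False


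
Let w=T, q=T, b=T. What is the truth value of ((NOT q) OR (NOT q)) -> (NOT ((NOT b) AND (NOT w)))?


Substitute w=T, q=T, b=T:
NOT q = F
NOT q = F
(NOT q) OR (NOT q) = F OR F = F
NOT b = F
NOT w = F
(NOT b) AND (NOT w) = F AND F = F
NOT ((NOT b) AND (NOT w)) = T
((NOT q) OR (NOT q)) -> (NOT ((NOT b) AND (NOT w))) = F -> T = T

T


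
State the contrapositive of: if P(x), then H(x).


The contrapositive of (P → Q) is (¬Q → ¬P); it is logically equivalent to the original.
Here P = 'P(x)' and Q = 'H(x)'.

If not (H(x)), then not (P(x)).


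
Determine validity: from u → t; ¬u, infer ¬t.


This is denying the antecedent (fallacy). There exist truth assignments where the premises are all true but the conclusion is false.

Invalid.


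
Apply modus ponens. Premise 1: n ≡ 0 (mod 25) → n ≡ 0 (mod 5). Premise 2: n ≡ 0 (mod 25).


Modus ponens: from (P → Q) and P, infer Q.
P = 'n ≡ 0 (mod 25)' is asserted, and P → Q holds, so Q follows.

n ≡ 0 (mod 5).


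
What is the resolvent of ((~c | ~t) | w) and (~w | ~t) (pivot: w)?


The clauses contain complementary literals w and ~w.
Resolution eliminates this pair and disjoins the remaining literals (merging duplicates).

(~t | ~c)


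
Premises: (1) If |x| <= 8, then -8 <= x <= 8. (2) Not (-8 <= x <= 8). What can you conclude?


Modus tollens: from (P → Q) and ¬Q, infer ¬P.
Q = '-8 <= x <= 8' is denied; since P → Q, P must also fail.

Not (|x| <= 8).


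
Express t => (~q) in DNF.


Step 1: Rewrite t → (¬q) as ¬t ∨ (¬q).

(~t) | (~q)


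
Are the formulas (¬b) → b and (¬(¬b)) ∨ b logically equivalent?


Compare truth tables:
b | φ | ψ
---------
F | F | F
T | T | T
The columns φ and ψ agree on every row.

Yes, they are logically equivalent.


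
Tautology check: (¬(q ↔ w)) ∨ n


Build the truth table over {n, q, w}:
n | q | w | φ
-------------
F | F | F | F
T | F | F | T
F | T | F | T
T | T | F | T
F | F | T | T
T | F | T | T
F | T | T | F
T | T | T | T
Counterexample at row 1: with n=F, q=F, w=F, the formula is F.

No, it is not a tautology.


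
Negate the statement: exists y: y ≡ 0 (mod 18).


¬(forall x: φ) = exists x: ¬φ, and ¬(exists x: φ) = forall x: ¬φ.
Apply to the existential statement.

forall y: ~(y ≡ 0 (mod 18))


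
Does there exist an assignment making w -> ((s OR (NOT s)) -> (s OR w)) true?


Search for a satisfying assignment over {s, w}.
Try s=F, w=F: the formula evaluates to T.
A satisfying assignment exists.

Satisfiable.


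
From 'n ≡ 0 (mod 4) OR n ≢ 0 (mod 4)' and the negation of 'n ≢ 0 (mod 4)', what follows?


Disjunctive syllogism: from (P ∨ Q) and ¬P, infer Q.
One disjunct, 'n ≢ 0 (mod 4)', is ruled out; the other must hold.

n ≡ 0 (mod 4)


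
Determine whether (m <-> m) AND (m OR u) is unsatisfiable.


Truth table over {m, u}:
m | u | φ
---------
F | F | F
T | F | T
F | T | T
T | T | T
Satisfying assignment at row 2: m=T, u=F gives T.

No, it is not a contradiction.


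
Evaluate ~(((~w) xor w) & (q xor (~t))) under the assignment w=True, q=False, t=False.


Substitute w=True, q=False, t=False:
~w = False
(~w) xor w = False xor True = True
~t = True
q xor (~t) = False xor True = True
((~w) xor w) & (q xor (~t)) = True & True = True
~(((~w) xor w) & (q xor (~t))) = False

False


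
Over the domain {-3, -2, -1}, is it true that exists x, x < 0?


Evaluate the predicate on each element: -3:True, -2:True, -1:True.
Witness x = -3 satisfies the predicate.

True


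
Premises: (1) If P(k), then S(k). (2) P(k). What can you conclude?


Modus ponens: from (P → Q) and P, infer Q.
P = 'P(k)' is asserted, and P → Q holds, so Q follows.

S(k).


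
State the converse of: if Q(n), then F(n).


The converse of (P → Q) is (Q → P). It is not in general equivalent to the original.
Here P = 'Q(n)' and Q = 'F(n)'.

If F(n), then Q(n).


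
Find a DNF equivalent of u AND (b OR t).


Step 1: Distribute ∧ over ∨: u ∧ (b ∨ t) = (u ∧ b) ∨ (u ∧ t).

(u AND b) OR (u AND t)


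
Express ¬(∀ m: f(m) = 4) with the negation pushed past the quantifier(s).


¬(∀ x: φ) = ∃ x: ¬φ, and ¬(∃ x: φ) = ∀ x: ¬φ.
Apply to the universal statement.

∃ m: ¬(f(m) = 4)


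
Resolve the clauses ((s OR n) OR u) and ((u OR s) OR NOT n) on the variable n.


The clauses contain complementary literals n and NOTn.
Resolution eliminates this pair and disjoins the remaining literals (merging duplicates).

(u OR s)


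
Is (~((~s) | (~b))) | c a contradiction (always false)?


Truth table over {b, c, s}:
b | c | s | φ
-------------
False | False | False | False
True | False | False | False
False | True | False | True
True | True | False | True
False | False | True | False
True | False | True | True
False | True | True | True
True | True | True | True
Satisfying assignment at row 3: b=False, c=True, s=False gives True.

No, it is not a contradiction.


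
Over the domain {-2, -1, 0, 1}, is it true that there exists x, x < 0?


Evaluate the predicate on each element: -2:T, -1:T, 0:F, 1:F.
Witness x = -2 satisfies the predicate.

T


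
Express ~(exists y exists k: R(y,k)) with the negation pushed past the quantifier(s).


Negation flips each quantifier (∀↔∃) and negates the inner predicate.
¬(exists y exists k: φ) = forall y forall k: ¬φ.

forall y forall k: ~(R(y,k))


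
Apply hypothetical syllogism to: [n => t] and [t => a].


Hypothetical syllogism: from (P → Q) and (Q → R), infer (P → R).
Chain the two implications through the shared middle term 't'.

n => a


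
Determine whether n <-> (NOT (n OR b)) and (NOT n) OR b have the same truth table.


Compare truth tables:
b | n | φ | ψ
-------------
F | F | F | T
T | F | T | T
F | T | F | F
T | T | F | T
They differ at row 1 (b=F, n=F): φ=F but ψ=T.

No, they are not logically equivalent.


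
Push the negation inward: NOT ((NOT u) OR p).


De Morgan: the negation of a disjunction is the conjunction of the negations.
Distribute NOT across OR, flipping it to AND, and negate each literal.

u AND (NOT p)


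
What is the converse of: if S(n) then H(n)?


The converse of (P → Q) is (Q → P). It is not in general equivalent to the original.
Here P = 'S(n)' and Q = 'H(n)'.

If H(n), then S(n).


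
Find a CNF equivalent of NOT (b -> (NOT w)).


Step 1: Rewrite b → (¬w) as ¬b ∨ (¬w).
Step 2: Negate: ¬(¬b ∨ (¬w)) = b ∧ ¬(¬w) (De Morgan + double negation).
Step 3: Eliminate any double negations (¬¬X = X).

b AND w


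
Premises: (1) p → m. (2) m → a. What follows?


Hypothetical syllogism: from (P → Q) and (Q → R), infer (P → R).
Chain the two implications through the shared middle term 'm'.

p → a


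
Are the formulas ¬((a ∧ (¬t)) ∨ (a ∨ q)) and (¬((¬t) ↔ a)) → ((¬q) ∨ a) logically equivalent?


Compare truth tables:
a | q | t | φ | ψ
-----------------
F | F | F | T | T
T | F | F | F | T
F | T | F | F | F
T | T | F | F | T
F | F | T | T | T
T | F | T | F | T
F | T | T | F | T
T | T | T | F | T
They differ at row 2 (a=T, q=F, t=F): φ=F but ψ=T.

No, they are not logically equivalent.


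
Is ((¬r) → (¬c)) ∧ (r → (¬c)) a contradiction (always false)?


Truth table over {c, r}:
c | r | φ
---------
F | F | T
T | F | F
F | T | T
T | T | F
Satisfying assignment at row 1: c=F, r=F gives T.

No, it is not a contradiction.


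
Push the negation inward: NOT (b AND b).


De Morgan: the negation of a conjunction is the disjunction of the negations.
Distribute NOT across AND, flipping it to OR, and negate each literal.

(NOT b) OR (NOT b)


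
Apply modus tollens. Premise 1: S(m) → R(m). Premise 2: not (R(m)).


Modus tollens: from (P → Q) and ¬Q, infer ¬P.
Q = 'R(m)' is denied; since P → Q, P must also fail.

Not (S(m)).


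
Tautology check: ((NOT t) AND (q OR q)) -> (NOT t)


Build the truth table over {q, t}:
q | t | φ
---------
F | F | T
T | F | T
F | T | T
T | T | T
Every row evaluates to true.

Yes, it is a tautology.


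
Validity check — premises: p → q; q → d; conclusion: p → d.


This matches the form of hypothetical syllogism: the conclusion follows in every model of the premises.

Valid.


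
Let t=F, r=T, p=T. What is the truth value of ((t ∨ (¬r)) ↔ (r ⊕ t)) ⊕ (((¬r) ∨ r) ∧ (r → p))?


Substitute t=F, r=T, p=T:
¬r = F
t ∨ (¬r) = F ∨ F = F
r ⊕ t = T ⊕ F = T
(t ∨ (¬r)) ↔ (r ⊕ t) = F ↔ T = F
¬r = F
(¬r) ∨ r = F ∨ T = T
r → p = T → T = T
((¬r) ∨ r) ∧ (r → p) = T ∧ T = T
((t ∨ (¬r)) ↔ (r ⊕ t)) ⊕ (((¬r) ∨ r) ∧ (r → p)) = F ⊕ T = T

T


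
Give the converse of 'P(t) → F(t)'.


The converse of (P → Q) is (Q → P). It is not in general equivalent to the original.
Here P = 'P(t)' and Q = 'F(t)'.

If F(t), then P(t).


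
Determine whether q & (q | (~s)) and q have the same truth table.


Compare truth tables:
q | s | φ | ψ
-------------
False | False | False | False
True | False | True | True
False | True | False | False
True | True | True | True
The columns φ and ψ agree on every row.

Yes, they are logically equivalent.


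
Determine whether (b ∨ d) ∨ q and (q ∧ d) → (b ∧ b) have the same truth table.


Compare truth tables:
b | d | q | φ | ψ
-----------------
F | F | F | F | T
T | F | F | T | T
F | T | F | T | T
T | T | F | T | T
F | F | T | T | T
T | F | T | T | T
F | T | T | T | F
T | T | T | T | T
They differ at row 1 (b=F, d=F, q=F): φ=F but ψ=T.

No, they are not logically equivalent.


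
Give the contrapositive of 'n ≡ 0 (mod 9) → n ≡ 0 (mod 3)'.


The contrapositive of (P → Q) is (¬Q → ¬P); it is logically equivalent to the original.
Here P = 'n ≡ 0 (mod 9)' and Q = 'n ≡ 0 (mod 3)'.

If not (n ≡ 0 (mod 3)), then not (n ≡ 0 (mod 9)).


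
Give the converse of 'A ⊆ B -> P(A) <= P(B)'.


The converse of (P → Q) is (Q → P). It is not in general equivalent to the original.
Here P = 'A ⊆ B' and Q = 'P(A) <= P(B)'.

If P(A) <= P(B), then A ⊆ B.


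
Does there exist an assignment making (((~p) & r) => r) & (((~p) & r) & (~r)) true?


Check all 4 assignments over {p, r}:
p | r | φ
---------
False | False | False
True | False | False
False | True | False
True | True | False
No assignment makes the formula true.

Unsatisfiable.


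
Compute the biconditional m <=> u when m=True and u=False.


Biconditional is true when both operands have the same truth value.
Substitute: m=True, u=False.
True <=> False evaluates to False.

False


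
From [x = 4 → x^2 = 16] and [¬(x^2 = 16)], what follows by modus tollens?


Modus tollens: from (P → Q) and ¬Q, infer ¬P.
Q = 'x^2 = 16' is denied; since P → Q, P must also fail.

Not (x = 4).


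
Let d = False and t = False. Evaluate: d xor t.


Exclusive or is true when exactly one operand is true.
Substitute: d=False, t=False.
False xor False evaluates to False.

False


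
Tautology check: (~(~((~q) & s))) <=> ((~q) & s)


Build the truth table over {q, s}:
q | s | φ
---------
False | False | True
True | False | True
False | True | True
True | True | True
Every row evaluates to true.

Yes, it is a tautology.


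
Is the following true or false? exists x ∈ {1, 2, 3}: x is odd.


Evaluate the predicate on each element: 1:True, 2:False, 3:True.
Witness x = 1 satisfies the predicate.

True


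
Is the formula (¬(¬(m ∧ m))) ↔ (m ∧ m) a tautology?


Build the truth table over {m}:
m | φ
-----
F | T
T | T
Every row evaluates to true.

Yes, it is a tautology.


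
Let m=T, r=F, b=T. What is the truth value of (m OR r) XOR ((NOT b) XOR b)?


Substitute m=T, r=F, b=T:
m OR r = T OR F = T
NOT b = F
(NOT b) XOR b = F XOR T = T
(m OR r) XOR ((NOT b) XOR b) = T XOR T = F

F


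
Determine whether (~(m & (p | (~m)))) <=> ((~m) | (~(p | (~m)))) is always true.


Build the truth table over {m, p}:
m | p | φ
---------
False | False | True
True | False | True
False | True | True
True | True | True
Every row evaluates to true.

Yes, it is a tautology.


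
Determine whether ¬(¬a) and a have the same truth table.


Compare truth tables:
a | φ | ψ
---------
F | F | F
T | T | T
The columns φ and ψ agree on every row.

Yes, they are logically equivalent.


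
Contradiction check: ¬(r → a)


Truth table over {a, r}:
a | r | φ
---------
F | F | F
T | F | F
F | T | T
T | T | F
Satisfying assignment at row 3: a=F, r=T gives T.

No, it is not a contradiction.


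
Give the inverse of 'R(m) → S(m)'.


The inverse of (P → Q) is (¬P → ¬Q). It is equivalent to the converse, not to the original.
Here P = 'R(m)' and Q = 'S(m)'.

If not (R(m)), then not (S(m)).


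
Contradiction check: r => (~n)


Truth table over {n, r}:
n | r | φ
---------
False | False | True
True | False | True
False | True | True
True | True | False
Satisfying assignment at row 1: n=False, r=False gives True.

No, it is not a contradiction.


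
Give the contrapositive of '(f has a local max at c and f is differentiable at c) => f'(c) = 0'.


The contrapositive of (P → Q) is (¬Q → ¬P); it is logically equivalent to the original.
Here P = '(f has a local max at c and f is differentiable at c)' and Q = 'f'(c) = 0'.

If not (f'(c) = 0), then not ((f has a local max at c and f is differentiable at c)).


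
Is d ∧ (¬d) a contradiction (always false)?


Truth table over {d}:
d | φ
-----
F | F
T | F
Every row is false.

Yes, it is a contradiction.
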